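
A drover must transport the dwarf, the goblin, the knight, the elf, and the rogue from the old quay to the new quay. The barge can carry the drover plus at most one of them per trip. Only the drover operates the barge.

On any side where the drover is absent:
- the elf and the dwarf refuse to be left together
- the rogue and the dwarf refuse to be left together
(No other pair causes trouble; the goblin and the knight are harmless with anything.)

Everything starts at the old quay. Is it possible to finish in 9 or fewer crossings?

Counting alone: the drover can take at most 1 across per trip to the new quay, so moving all 5 needs at least 5 loaded trips out, with a return between consecutive ones — at least 9 crossings.
The safety rule pushes this higher. Following every safe sequence of crossings, the most of the 5 that can be at the new quay as the barge arrives there on crossing 9 is 4 — never all 5.
So the move cannot be finished within 9 crossings. (The shortest complete plan takes 11:)
1. Drover goes to the new quay with the dwarf.
2. Drover goes back to the old quay alone.
3. Drover goes to the new quay with the goblin.
4. Drover goes back to the old quay alone.
5. Drover goes to the new quay with the knight.
6. Drover goes back to the old quay alone.
7. Drover goes to the new quay with the elf.
8. Drover goes back to the old quay with the dwarf.
9. Drover goes to the new quay with the rogue.
10. Drover goes back to the old quay alone.
11. Drover goes to the new quay with the dwarf.

No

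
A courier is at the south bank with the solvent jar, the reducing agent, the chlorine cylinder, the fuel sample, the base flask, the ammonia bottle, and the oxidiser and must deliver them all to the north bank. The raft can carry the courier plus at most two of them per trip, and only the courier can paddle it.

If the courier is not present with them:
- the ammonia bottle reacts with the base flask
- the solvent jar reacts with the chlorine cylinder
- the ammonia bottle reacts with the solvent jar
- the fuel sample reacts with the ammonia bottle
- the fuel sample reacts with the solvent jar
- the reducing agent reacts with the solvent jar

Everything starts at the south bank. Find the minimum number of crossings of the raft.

11

Counting alone: the courier can take at most 2 across per trip to the north bank, so moving all 7 needs at least 4 loaded trips out, with a return between consecutive ones — at least 7 crossings.
The safety rule pushes this higher. Following every safe sequence of crossings, the most of the 7 that can be at the north bank as the raft arrives there on crossings 7, 9 is 5, 6 respectively — never all 7.
So no plan with fewer than 11 crossings exists, and this one achieves 11:
1. Courier goes to the north bank with the ammonia bottle and the solvent jar.
2. Courier goes back to the south bank with the solvent jar.
3. Courier goes to the north bank with the reducing agent and the solvent jar.
4. Courier goes back to the south bank with the solvent jar.
5. Courier goes to the north bank with the chlorine cylinder and the solvent jar.
6. Courier goes back to the south bank with the solvent jar.
7. Courier goes to the north bank with the oxidiser and the solvent jar.
8. Courier goes back to the south bank with the solvent jar.
9. Courier goes to the north bank with the base flask and the fuel sample.
10. Courier goes back to the south bank with the ammonia bottle.
11. Courier goes to the north bank with the ammonia bottle and the solvent jar.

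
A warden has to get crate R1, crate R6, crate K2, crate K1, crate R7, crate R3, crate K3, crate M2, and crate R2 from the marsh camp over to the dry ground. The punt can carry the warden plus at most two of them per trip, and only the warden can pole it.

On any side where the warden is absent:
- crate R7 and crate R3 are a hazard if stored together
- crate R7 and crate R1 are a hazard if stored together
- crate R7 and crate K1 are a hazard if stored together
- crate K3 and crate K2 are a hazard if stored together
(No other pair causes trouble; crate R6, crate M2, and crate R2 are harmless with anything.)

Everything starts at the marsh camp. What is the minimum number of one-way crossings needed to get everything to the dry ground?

9

Counting alone: the warden can take at most 2 across per trip to the dry ground, so moving all 9 needs at least 5 loaded trips out, with a return between consecutive ones — at least 9 crossings.
The plan below uses exactly 9 crossings, so it is optimal:
1. Warden goes to the dry ground with crate K2 and crate R7.  [the marsh camp: crate K1, crate K3, crate M2, crate R1, crate R2, crate R3, crate R6 | the dry ground: crate K2, crate R7]
2. Warden goes back to the marsh camp alone.  [the marsh camp: crate K1, crate K3, crate M2, crate R1, crate R2, crate R3, crate R6 | the dry ground: crate K2, crate R7]
3. Warden goes to the dry ground with crate R1 and crate R6.  [the marsh camp: crate K1, crate K3, crate M2, crate R2, crate R3 | the dry ground: crate K2, crate R1, crate R6, crate R7]
4. Warden goes back to the marsh camp with crate R7.  [the marsh camp: crate K1, crate K3, crate M2, crate R2, crate R3, crate R7 | the dry ground: crate K2, crate R1, crate R6]
5. Warden goes to the dry ground with crate K1 and crate R3.  [the marsh camp: crate K3, crate M2, crate R2, crate R7 | the dry ground: crate K1, crate K2, crate R1, crate R3, crate R6]
6. Warden goes back to the marsh camp alone.  [the marsh camp: crate K3, crate M2, crate R2, crate R7 | the dry ground: crate K1, crate K2, crate R1, crate R3, crate R6]
7. Warden goes to the dry ground with crate M2 and crate R2.  [the marsh camp: crate K3, crate R7 | the dry ground: crate K1, crate K2, crate M2, crate R1, crate R2, crate R3, crate R6]
8. Warden goes back to the marsh camp alone.  [the marsh camp: crate K3, crate R7 | the dry ground: crate K1, crate K2, crate M2, crate R1, crate R2, crate R3, crate R6]
9. Warden goes to the dry ground with crate K3 and crate R7.  [the marsh camp: — | the dry ground: crate K1, crate K2, crate K3, crate M2, crate R1, crate R2, crate R3, crate R6, crate R7]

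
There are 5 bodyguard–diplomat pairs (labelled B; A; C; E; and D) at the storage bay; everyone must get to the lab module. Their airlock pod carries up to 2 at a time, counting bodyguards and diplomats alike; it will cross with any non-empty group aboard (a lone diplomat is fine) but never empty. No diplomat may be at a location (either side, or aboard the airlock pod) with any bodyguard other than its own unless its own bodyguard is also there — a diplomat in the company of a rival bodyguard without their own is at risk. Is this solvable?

No

Following every safe sequence of crossings from the start, the most of the 10 that can be at the lab module as the airlock pod arrives there on crossings 1, 3, 5, 7 is 2, 3, 4, 5 respectively; the best ever achieved is 5 of 10.
From crossing 9 on, no configuration arises that was not already reachable earlier: only 82 distinct safe configurations (who is on which side, and where the airlock pod is) can ever be reached, none of them has everyone across, and every continuation just revisits them. So no valid plan exists.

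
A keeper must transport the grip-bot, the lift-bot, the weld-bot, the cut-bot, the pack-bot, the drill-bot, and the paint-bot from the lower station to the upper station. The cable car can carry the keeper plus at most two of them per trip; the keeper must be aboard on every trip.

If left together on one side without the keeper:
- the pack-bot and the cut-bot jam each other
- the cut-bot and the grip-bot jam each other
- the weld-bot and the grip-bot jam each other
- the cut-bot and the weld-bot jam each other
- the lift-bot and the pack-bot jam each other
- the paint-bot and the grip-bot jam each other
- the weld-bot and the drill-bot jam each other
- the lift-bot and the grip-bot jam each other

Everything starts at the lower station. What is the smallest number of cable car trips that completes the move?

Whatever the first load, the items left behind include a forbidden pair without the keeper. No opening move is safe, so no plan exists.

impossible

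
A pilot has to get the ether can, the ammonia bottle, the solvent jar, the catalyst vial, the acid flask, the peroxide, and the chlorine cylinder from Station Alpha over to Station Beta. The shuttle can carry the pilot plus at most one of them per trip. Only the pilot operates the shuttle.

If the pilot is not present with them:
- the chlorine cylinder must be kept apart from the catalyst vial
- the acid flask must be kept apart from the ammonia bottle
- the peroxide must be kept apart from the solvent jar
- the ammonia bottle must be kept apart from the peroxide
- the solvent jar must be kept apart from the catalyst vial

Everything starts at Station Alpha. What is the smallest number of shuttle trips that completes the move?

impossible

Whatever the first load, the items left behind include a forbidden pair without the pilot. No opening move is safe, so no plan exists.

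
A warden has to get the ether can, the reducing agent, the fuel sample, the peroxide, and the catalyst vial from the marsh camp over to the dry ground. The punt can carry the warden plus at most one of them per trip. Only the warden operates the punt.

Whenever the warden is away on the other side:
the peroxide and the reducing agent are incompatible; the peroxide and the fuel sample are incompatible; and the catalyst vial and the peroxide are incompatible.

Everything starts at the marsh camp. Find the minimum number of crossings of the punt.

impossible

Following every safe sequence of crossings from the start, the most of the 5 that can be at the dry ground as the punt arrives there on crossings 1, 3, 5 is 1, 2, 3 respectively; the best ever achieved is 3 of 5.
From crossing 7 on, no configuration arises that was not already reachable earlier: only 18 distinct safe configurations (who is on which side, and where the punt is) can ever be reached, none of them has everyone across, and every continuation just revisits them. So no valid plan exists.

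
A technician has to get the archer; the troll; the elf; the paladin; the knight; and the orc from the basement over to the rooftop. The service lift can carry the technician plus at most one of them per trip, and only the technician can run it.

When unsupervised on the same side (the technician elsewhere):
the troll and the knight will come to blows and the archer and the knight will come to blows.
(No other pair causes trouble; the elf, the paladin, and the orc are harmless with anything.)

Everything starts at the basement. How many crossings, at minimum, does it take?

Counting alone: the technician can take at most 1 across per trip to the rooftop, so moving all 6 needs at least 6 loaded trips out, with a return between consecutive ones — at least 11 crossings.
The safety rule pushes this higher. Following every safe sequence of crossings, the most of the 6 that can be at the rooftop as the service lift arrives there on crossing 11 is 5 — never all 6.
So no plan with fewer than 13 crossings exists, and this one achieves 13:
1. Technician goes to the rooftop with the knight.  [the basement: the archer, the elf, the orc, the paladin, the troll | the rooftop: the knight]
2. Technician goes back to the basement alone.  [the basement: the archer, the elf, the orc, the paladin, the troll | the rooftop: the knight]
3. Technician goes to the rooftop with the archer.  [the basement: the elf, the orc, the paladin, the troll | the rooftop: the archer, the knight]
4. Technician goes back to the basement with the knight.  [the basement: the elf, the knight, the orc, the paladin, the troll | the rooftop: the archer]
5. Technician goes to the rooftop with the troll.  [the basement: the elf, the knight, the orc, the paladin | the rooftop: the archer, the troll]
6. Technician goes back to the basement alone.  [the basement: the elf, the knight, the orc, the paladin | the rooftop: the archer, the troll]
7. Technician goes to the rooftop with the elf.  [the basement: the knight, the orc, the paladin | the rooftop: the archer, the elf, the troll]
8. Technician goes back to the basement alone.  [the basement: the knight, the orc, the paladin | the rooftop: the archer, the elf, the troll]
9. Technician goes to the rooftop with the paladin.  [the basement: the knight, the orc | the rooftop: the archer, the elf, the paladin, the troll]
10. Technician goes back to the basement alone.  [the basement: the knight, the orc | the rooftop: the archer, the elf, the paladin, the troll]
11. Technician goes to the rooftop with the orc.  [the basement: the knight | the rooftop: the archer, the elf, the orc, the paladin, the troll]
12. Technician goes back to the basement alone.  [the basement: the knight | the rooftop: the archer, the elf, the orc, the paladin, the troll]
13. Technician goes to the rooftop with the knight.  [the basement: — | the rooftop: the archer, the elf, the knight, the orc, the paladin, the troll]

13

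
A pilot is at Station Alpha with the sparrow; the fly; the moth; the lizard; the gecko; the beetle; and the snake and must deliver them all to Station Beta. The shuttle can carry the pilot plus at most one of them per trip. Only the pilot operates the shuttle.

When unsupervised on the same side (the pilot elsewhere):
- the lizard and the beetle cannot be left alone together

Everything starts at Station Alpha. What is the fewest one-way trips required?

13

Counting alone: the pilot can take at most 1 across per trip to Station Beta, so moving all 7 needs at least 7 loaded trips out, with a return between consecutive ones — at least 13 crossings.
The plan below uses exactly 13 crossings, so it is optimal:
1. Pilot goes to Station Beta with the lizard.  [Station Alpha: the beetle, the fly, the gecko, the moth, the snake, the sparrow | Station Beta: the lizard]
2. Pilot goes back to Station Alpha alone.  [Station Alpha: the beetle, the fly, the gecko, the moth, the snake, the sparrow | Station Beta: the lizard]
3. Pilot goes to Station Beta with the sparrow.  [Station Alpha: the beetle, the fly, the gecko, the moth, the snake | Station Beta: the lizard, the sparrow]
4. Pilot goes back to Station Alpha alone.  [Station Alpha: the beetle, the fly, the gecko, the moth, the snake | Station Beta: the lizard, the sparrow]
5. Pilot goes to Station Beta with the fly.  [Station Alpha: the beetle, the gecko, the moth, the snake | Station Beta: the fly, the lizard, the sparrow]
6. Pilot goes back to Station Alpha alone.  [Station Alpha: the beetle, the gecko, the moth, the snake | Station Beta: the fly, the lizard, the sparrow]
7. Pilot goes to Station Beta with the moth.  [Station Alpha: the beetle, the gecko, the snake | Station Beta: the fly, the lizard, the moth, the sparrow]
8. Pilot goes back to Station Alpha alone.  [Station Alpha: the beetle, the gecko, the snake | Station Beta: the fly, the lizard, the moth, the sparrow]
9. Pilot goes to Station Beta with the gecko.  [Station Alpha: the beetle, the snake | Station Beta: the fly, the gecko, the lizard, the moth, the sparrow]
10. Pilot goes back to Station Alpha alone.  [Station Alpha: the beetle, the snake | Station Beta: the fly, the gecko, the lizard, the moth, the sparrow]
11. Pilot goes to Station Beta with the snake.  [Station Alpha: the beetle | Station Beta: the fly, the gecko, the lizard, the moth, the snake, the sparrow]
12. Pilot goes back to Station Alpha alone.  [Station Alpha: the beetle | Station Beta: the fly, the gecko, the lizard, the moth, the snake, the sparrow]
13. Pilot goes to Station Beta with the beetle.  [Station Alpha: — | Station Beta: the beetle, the fly, the gecko, the lizard, the moth, the snake, the sparrow]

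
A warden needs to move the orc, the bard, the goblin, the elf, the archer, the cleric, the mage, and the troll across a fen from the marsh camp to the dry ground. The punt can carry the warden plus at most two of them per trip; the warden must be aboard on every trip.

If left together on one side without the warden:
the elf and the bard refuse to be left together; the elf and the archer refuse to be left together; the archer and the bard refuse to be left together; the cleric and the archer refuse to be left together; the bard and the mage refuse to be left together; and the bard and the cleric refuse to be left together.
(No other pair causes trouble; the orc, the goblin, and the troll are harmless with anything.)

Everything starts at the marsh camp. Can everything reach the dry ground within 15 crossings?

Yes — this plan uses 13 crossings (≤ 15):
1. Warden goes to the dry ground with the archer and the bard.  [the marsh camp: the cleric, the elf, the goblin, the mage, the orc, the troll | the dry ground: the archer, the bard]
2. Warden goes back to the marsh camp with the bard.  [the marsh camp: the bard, the cleric, the elf, the goblin, the mage, the orc, the troll | the dry ground: the archer]
3. Warden goes to the dry ground with the bard and the orc.  [the marsh camp: the cleric, the elf, the goblin, the mage, the troll | the dry ground: the archer, the bard, the orc]
4. Warden goes back to the marsh camp with the bard.  [the marsh camp: the bard, the cleric, the elf, the goblin, the mage, the troll | the dry ground: the archer, the orc]
5. Warden goes to the dry ground with the bard and the goblin.  [the marsh camp: the cleric, the elf, the mage, the troll | the dry ground: the archer, the bard, the goblin, the orc]
6. Warden goes back to the marsh camp with the bard.  [the marsh camp: the bard, the cleric, the elf, the mage, the troll | the dry ground: the archer, the goblin, the orc]
7. Warden goes to the dry ground with the bard and the mage.  [the marsh camp: the cleric, the elf, the troll | the dry ground: the archer, the bard, the goblin, the mage, the orc]
8. Warden goes back to the marsh camp with the bard.  [the marsh camp: the bard, the cleric, the elf, the troll | the dry ground: the archer, the goblin, the mage, the orc]
9. Warden goes to the dry ground with the bard and the troll.  [the marsh camp: the cleric, the elf | the dry ground: the archer, the bard, the goblin, the mage, the orc, the troll]
10. Warden goes back to the marsh camp with the bard.  [the marsh camp: the bard, the cleric, the elf | the dry ground: the archer, the goblin, the mage, the orc, the troll]
11. Warden goes to the dry ground with the cleric and the elf.  [the marsh camp: the bard | the dry ground: the archer, the cleric, the elf, the goblin, the mage, the orc, the troll]
12. Warden goes back to the marsh camp with the archer.  [the marsh camp: the archer, the bard | the dry ground: the cleric, the elf, the goblin, the mage, the orc, the troll]
13. Warden goes to the dry ground with the archer and the bard.  [the marsh camp: — | the dry ground: the archer, the bard, the cleric, the elf, the goblin, the mage, the orc, the troll]

Yes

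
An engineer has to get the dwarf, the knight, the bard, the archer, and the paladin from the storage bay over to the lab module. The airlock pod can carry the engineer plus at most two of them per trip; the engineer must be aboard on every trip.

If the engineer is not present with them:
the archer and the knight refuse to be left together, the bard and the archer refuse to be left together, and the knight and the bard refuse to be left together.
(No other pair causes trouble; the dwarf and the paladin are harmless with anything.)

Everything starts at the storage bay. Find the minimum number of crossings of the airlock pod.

7

Counting alone: the engineer can take at most 2 across per trip to the lab module, so moving all 5 needs at least 3 loaded trips out, with a return between consecutive ones — at least 5 crossings.
The safety rule pushes this higher. Following every safe sequence of crossings, the most of the 5 that can be at the lab module as the airlock pod arrives there on crossing 5 is 4 — never all 5.
So no plan with fewer than 7 crossings exists, and this one achieves 7:
1. Engineer goes to the lab module with the bard and the knight.
2. Engineer goes back to the storage bay with the knight.
3. Engineer goes to the lab module with the dwarf and the knight.
4. Engineer goes back to the storage bay with the knight.
5. Engineer goes to the lab module with the knight and the paladin.
6. Engineer goes back to the storage bay with the knight.
7. Engineer goes to the lab module with the archer and the knight.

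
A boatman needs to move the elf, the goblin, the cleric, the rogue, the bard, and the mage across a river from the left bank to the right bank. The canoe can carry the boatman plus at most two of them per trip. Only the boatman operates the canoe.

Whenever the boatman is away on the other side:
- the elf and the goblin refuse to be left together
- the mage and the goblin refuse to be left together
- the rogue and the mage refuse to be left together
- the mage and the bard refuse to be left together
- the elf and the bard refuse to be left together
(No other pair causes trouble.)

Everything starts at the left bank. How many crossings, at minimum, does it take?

7

Counting alone: the boatman can take at most 2 across per trip to the right bank, so moving all 6 needs at least 3 loaded trips out, with a return between consecutive ones — at least 5 crossings.
The safety rule pushes this higher. Following every safe sequence of crossings, the most of the 6 that can be at the right bank as the canoe arrives there on crossing 5 is 5 — never all 6.
So no plan with fewer than 7 crossings exists, and this one achieves 7:
1. Boatman goes to the right bank with the elf and the mage.  [the left bank: the bard, the cleric, the goblin, the rogue | the right bank: the elf, the mage]
2. Boatman goes back to the left bank alone.  [the left bank: the bard, the cleric, the goblin, the rogue | the right bank: the elf, the mage]
3. Boatman goes to the right bank with the cleric and the goblin.  [the left bank: the bard, the rogue | the right bank: the cleric, the elf, the goblin, the mage]
4. Boatman goes back to the left bank with the elf and the mage.  [the left bank: the bard, the elf, the mage, the rogue | the right bank: the cleric, the goblin]
5. Boatman goes to the right bank with the bard and the rogue.  [the left bank: the elf, the mage | the right bank: the bard, the cleric, the goblin, the rogue]
6. Boatman goes back to the left bank alone.  [the left bank: the elf, the mage | the right bank: the bard, the cleric, the goblin, the rogue]
7. Boatman goes to the right bank with the elf and the mage.  [the left bank: — | the right bank: the bard, the cleric, the elf, the goblin, the mage, the rogue]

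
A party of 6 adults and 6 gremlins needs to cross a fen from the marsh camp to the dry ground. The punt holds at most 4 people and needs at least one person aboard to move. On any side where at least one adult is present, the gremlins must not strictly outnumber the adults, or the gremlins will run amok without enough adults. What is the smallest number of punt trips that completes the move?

9

Counting alone: each trip to the dry ground takes at most 4 across and each return brings at least 1 back, so after t trips out (and t−1 returns) at most 4t − (t−1) of the 12 are across; that first reaches 12 at t = 4, so at least 7 crossings are needed.
The safety rule pushes this higher. Following every safe sequence of crossings, the most of the 12 that can be at the dry ground as the punt arrives there on crossing 7 is 11 — never all 12.
So no plan with fewer than 9 crossings exists, and this one achieves 9:
1. 2 gremlins → the dry ground.  (the marsh camp: 6A 4G; the dry ground: 0A 2G)
2. 1 gremlin ← the marsh camp.  (the marsh camp: 6A 5G; the dry ground: 0A 1G)
3. 4 gremlins → the dry ground.  (the marsh camp: 6A 1G; the dry ground: 0A 5G)
4. 1 gremlin ← the marsh camp.  (the marsh camp: 6A 2G; the dry ground: 0A 4G)
5. 4 adults → the dry ground.  (the marsh camp: 2A 2G; the dry ground: 4A 4G)
6. 1 adult and 1 gremlin ← the marsh camp.  (the marsh camp: 3A 3G; the dry ground: 3A 3G)
7. 2 adults and 2 gremlins → the dry ground.  (the marsh camp: 1A 1G; the dry ground: 5A 5G)
8. 1 adult and 1 gremlin ← the marsh camp.  (the marsh camp: 2A 2G; the dry ground: 4A 4G)
9. 2 adults and 2 gremlins → the dry ground.  (the marsh camp: 0A 0G; the dry ground: 6A 6G)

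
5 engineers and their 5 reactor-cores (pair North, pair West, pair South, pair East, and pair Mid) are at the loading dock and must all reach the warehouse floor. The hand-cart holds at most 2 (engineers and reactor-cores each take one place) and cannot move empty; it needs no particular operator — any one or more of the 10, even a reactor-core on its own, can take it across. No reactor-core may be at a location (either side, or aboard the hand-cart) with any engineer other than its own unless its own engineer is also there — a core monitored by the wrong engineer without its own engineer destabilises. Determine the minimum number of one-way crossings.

impossible

Following every safe sequence of crossings from the start, the most of the 10 that can be at the warehouse floor as the hand-cart arrives there on crossings 1, 3, 5, 7 is 2, 3, 4, 5 respectively; the best ever achieved is 5 of 10.
From crossing 9 on, no configuration arises that was not already reachable earlier: only 82 distinct safe configurations (who is on which side, and where the hand-cart is) can ever be reached, none of them has everyone across, and every continuation just revisits them. So no valid plan exists.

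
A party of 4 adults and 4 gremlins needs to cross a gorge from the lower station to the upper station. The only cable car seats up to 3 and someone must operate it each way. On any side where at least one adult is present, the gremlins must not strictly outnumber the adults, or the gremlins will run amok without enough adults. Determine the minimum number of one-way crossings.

Counting alone: each trip to the upper station takes at most 3 across and each return brings at least 1 back, so after t trips out (and t−1 returns) at most 3t − (t−1) of the 8 are across; that first reaches 8 at t = 4, so at least 7 crossings are needed.
The safety rule pushes this higher. Following every safe sequence of crossings, the most of the 8 that can be at the upper station as the cable car arrives there on crossing 7 is 7 — never all 8.
So no plan with fewer than 9 crossings exists, and this one achieves 9:
1. 2 gremlins → the upper station.  (the lower station: 4A 2G; the upper station: 0A 2G)
2. 1 gremlin ← the lower station.  (the lower station: 4A 3G; the upper station: 0A 1G)
3. 3 gremlins → the upper station.  (the lower station: 4A 0G; the upper station: 0A 4G)
4. 1 gremlin ← the lower station.  (the lower station: 4A 1G; the upper station: 0A 3G)
5. 3 adults → the upper station.  (the lower station: 1A 1G; the upper station: 3A 3G)
6. 1 adult and 1 gremlin ← the lower station.  (the lower station: 2A 2G; the upper station: 2A 2G)
7. 2 adults → the upper station.  (the lower station: 0A 2G; the upper station: 4A 2G)
8. 1 gremlin ← the lower station.  (the lower station: 0A 3G; the upper station: 4A 1G)
9. 3 gremlins → the upper station.  (the lower station: 0A 0G; the upper station: 4A 4G)

9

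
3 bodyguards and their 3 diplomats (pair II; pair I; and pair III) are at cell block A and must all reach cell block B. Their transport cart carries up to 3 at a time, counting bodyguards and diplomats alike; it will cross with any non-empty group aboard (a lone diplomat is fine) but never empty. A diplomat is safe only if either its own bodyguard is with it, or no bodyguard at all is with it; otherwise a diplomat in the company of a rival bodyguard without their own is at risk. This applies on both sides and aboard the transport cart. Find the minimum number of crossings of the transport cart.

Counting alone: each trip to cell block B takes at most 3 across and each return brings at least 1 back, so after t trips out (and t−1 returns) at most 3t − (t−1) of the 6 are across; that first reaches 6 at t = 3, so at least 5 crossings are needed.
The plan below uses exactly 5 crossings, so it is optimal:
1. bodyguard II and diplomat II cross → cell block B.
2. bodyguard II crosses ← cell block A.
3. bodyguard I, bodyguard II, and bodyguard III cross → cell block B.
4. diplomat II crosses ← cell block A.
5. diplomat I, diplomat II, and diplomat III cross → cell block B.

5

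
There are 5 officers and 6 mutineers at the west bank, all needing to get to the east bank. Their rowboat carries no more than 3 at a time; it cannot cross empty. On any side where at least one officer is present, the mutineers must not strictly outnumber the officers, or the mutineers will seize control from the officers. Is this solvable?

The mutineers already outnumber the officers at the west bank before anyone moves, so the starting position itself is disallowed.

No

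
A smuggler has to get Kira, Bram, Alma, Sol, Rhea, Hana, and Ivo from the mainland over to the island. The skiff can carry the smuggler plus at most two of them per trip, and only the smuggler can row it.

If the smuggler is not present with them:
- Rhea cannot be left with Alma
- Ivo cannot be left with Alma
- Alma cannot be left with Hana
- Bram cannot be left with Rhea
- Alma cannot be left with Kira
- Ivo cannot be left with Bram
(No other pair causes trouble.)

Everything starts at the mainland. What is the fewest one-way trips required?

9

Counting alone: the smuggler can take at most 2 across per trip to the island, so moving all 7 needs at least 4 loaded trips out, with a return between consecutive ones — at least 7 crossings.
The safety rule pushes this higher. Following every safe sequence of crossings, the most of the 7 that can be at the island as the skiff arrives there on crossing 7 is 6 — never all 7.
So no plan with fewer than 9 crossings exists, and this one achieves 9:
1. Smuggler goes to the island with Alma and Bram.  [the mainland: Hana, Ivo, Kira, Rhea, Sol | the island: Alma, Bram]
2. Smuggler goes back to the mainland alone.  [the mainland: Hana, Ivo, Kira, Rhea, Sol | the island: Alma, Bram]
3. Smuggler goes to the island with Sol.  [the mainland: Hana, Ivo, Kira, Rhea | the island: Alma, Bram, Sol]
4. Smuggler goes back to the mainland alone.  [the mainland: Hana, Ivo, Kira, Rhea | the island: Alma, Bram, Sol]
5. Smuggler goes to the island with Kira and Rhea.  [the mainland: Hana, Ivo | the island: Alma, Bram, Kira, Rhea, Sol]
6. Smuggler goes back to the mainland with Alma and Bram.  [the mainland: Alma, Bram, Hana, Ivo | the island: Kira, Rhea, Sol]
7. Smuggler goes to the island with Hana and Ivo.  [the mainland: Alma, Bram | the island: Hana, Ivo, Kira, Rhea, Sol]
8. Smuggler goes back to the mainland alone.  [the mainland: Alma, Bram | the island: Hana, Ivo, Kira, Rhea, Sol]
9. Smuggler goes to the island with Alma and Bram.  [the mainland: — | the island: Alma, Bram, Hana, Ivo, Kira, Rhea, Sol]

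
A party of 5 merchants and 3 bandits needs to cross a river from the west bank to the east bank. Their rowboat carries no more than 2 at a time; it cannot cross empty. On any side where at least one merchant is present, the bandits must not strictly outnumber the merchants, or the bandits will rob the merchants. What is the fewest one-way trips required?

13

Counting alone: each trip to the east bank takes at most 2 across and each return brings at least 1 back, so after t trips out (and t−1 returns) at most 2t − (t−1) of the 8 are across; that first reaches 8 at t = 7, so at least 13 crossings are needed.
The plan below uses exactly 13 crossings, so it is optimal:
1. 2 bandits → the east bank.  (the west bank: 5M 1B; the east bank: 0M 2B)
2. 1 bandit ← the west bank.  (the west bank: 5M 2B; the east bank: 0M 1B)
3. 2 bandits → the east bank.  (the west bank: 5M 0B; the east bank: 0M 3B)
4. 1 bandit ← the west bank.  (the west bank: 5M 1B; the east bank: 0M 2B)
5. 2 merchants → the east bank.  (the west bank: 3M 1B; the east bank: 2M 2B)
6. 1 bandit ← the west bank.  (the west bank: 3M 2B; the east bank: 2M 1B)
7. 1 merchant and 1 bandit → the east bank.  (the west bank: 2M 1B; the east bank: 3M 2B)
8. 1 bandit ← the west bank.  (the west bank: 2M 2B; the east bank: 3M 1B)
9. 2 bandits → the east bank.  (the west bank: 2M 0B; the east bank: 3M 3B)
10. 1 bandit ← the west bank.  (the west bank: 2M 1B; the east bank: 3M 2B)
11. 1 merchant and 1 bandit → the east bank.  (the west bank: 1M 0B; the east bank: 4M 3B)
12. 1 bandit ← the west bank.  (the west bank: 1M 1B; the east bank: 4M 2B)
13. 1 merchant and 1 bandit → the east bank.  (the west bank: 0M 0B; the east bank: 5M 3B)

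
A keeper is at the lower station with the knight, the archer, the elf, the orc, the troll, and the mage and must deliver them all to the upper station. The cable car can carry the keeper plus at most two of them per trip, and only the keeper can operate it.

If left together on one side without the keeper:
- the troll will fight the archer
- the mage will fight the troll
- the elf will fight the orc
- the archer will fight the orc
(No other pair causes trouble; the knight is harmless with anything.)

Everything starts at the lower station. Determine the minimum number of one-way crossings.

7

Counting alone: the keeper can take at most 2 across per trip to the upper station, so moving all 6 needs at least 3 loaded trips out, with a return between consecutive ones — at least 5 crossings.
The safety rule pushes this higher. Following every safe sequence of crossings, the most of the 6 that can be at the upper station as the cable car arrives there on crossing 5 is 5 — never all 6.
So no plan with fewer than 7 crossings exists, and this one achieves 7:
1. Keeper goes to the upper station with the orc and the troll.  [the lower station: the archer, the elf, the knight, the mage | the upper station: the orc, the troll]
2. Keeper goes back to the lower station alone.  [the lower station: the archer, the elf, the knight, the mage | the upper station: the orc, the troll]
3. Keeper goes to the upper station with the archer and the knight.  [the lower station: the elf, the mage | the upper station: the archer, the knight, the orc, the troll]
4. Keeper goes back to the lower station with the orc and the troll.  [the lower station: the elf, the mage, the orc, the troll | the upper station: the archer, the knight]
5. Keeper goes to the upper station with the elf and the mage.  [the lower station: the orc, the troll | the upper station: the archer, the elf, the knight, the mage]
6. Keeper goes back to the lower station alone.  [the lower station: the orc, the troll | the upper station: the archer, the elf, the knight, the mage]
7. Keeper goes to the upper station with the orc and the troll.  [the lower station: — | the upper station: the archer, the elf, the knight, the mage, the orc, the troll]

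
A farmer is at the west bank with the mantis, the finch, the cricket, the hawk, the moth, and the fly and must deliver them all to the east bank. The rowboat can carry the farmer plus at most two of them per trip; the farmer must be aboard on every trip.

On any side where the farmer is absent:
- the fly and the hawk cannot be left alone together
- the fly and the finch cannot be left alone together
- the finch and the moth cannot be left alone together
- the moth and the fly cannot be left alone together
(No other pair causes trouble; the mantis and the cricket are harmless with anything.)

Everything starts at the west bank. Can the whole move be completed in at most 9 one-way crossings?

Yes

Yes — this plan uses 9 crossings (≤ 9):
1. Farmer goes to the east bank with the finch and the fly.
2. Farmer goes back to the west bank with the finch.
3. Farmer goes to the east bank with the finch and the mantis.
4. Farmer goes back to the west bank with the finch.
5. Farmer goes to the east bank with the cricket and the finch.
6. Farmer goes back to the west bank with the finch.
7. Farmer goes to the east bank with the finch and the hawk.
8. Farmer goes back to the west bank with the fly.
9. Farmer goes to the east bank with the fly and the moth.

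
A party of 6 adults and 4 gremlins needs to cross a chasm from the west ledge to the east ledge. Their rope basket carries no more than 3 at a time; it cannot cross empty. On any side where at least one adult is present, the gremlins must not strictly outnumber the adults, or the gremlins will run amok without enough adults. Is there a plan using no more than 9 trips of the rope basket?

Yes

Yes — this plan uses 9 crossings (≤ 9):
1. 2 gremlins → the east ledge.  (the west ledge: 6A 2G; the east ledge: 0A 2G)
2. 1 gremlin ← the west ledge.  (the west ledge: 6A 3G; the east ledge: 0A 1G)
3. 3 gremlins → the east ledge.  (the west ledge: 6A 0G; the east ledge: 0A 4G)
4. 1 gremlin ← the west ledge.  (the west ledge: 6A 1G; the east ledge: 0A 3G)
5. 3 adults → the east ledge.  (the west ledge: 3A 1G; the east ledge: 3A 3G)
6. 1 gremlin ← the west ledge.  (the west ledge: 3A 2G; the east ledge: 3A 2G)
7. 1 adult and 2 gremlins → the east ledge.  (the west ledge: 2A 0G; the east ledge: 4A 4G)
8. 1 gremlin ← the west ledge.  (the west ledge: 2A 1G; the east ledge: 4A 3G)
9. 2 adults and 1 gremlin → the east ledge.  (the west ledge: 0A 0G; the east ledge: 6A 4G)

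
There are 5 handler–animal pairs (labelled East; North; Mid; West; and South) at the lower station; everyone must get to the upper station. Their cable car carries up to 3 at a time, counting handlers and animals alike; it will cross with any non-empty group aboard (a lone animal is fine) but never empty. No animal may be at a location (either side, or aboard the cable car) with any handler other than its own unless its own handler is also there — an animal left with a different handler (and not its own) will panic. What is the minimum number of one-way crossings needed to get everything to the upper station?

11

Counting alone: each trip to the upper station takes at most 3 across and each return brings at least 1 back, so after t trips out (and t−1 returns) at most 3t − (t−1) of the 10 are across; that first reaches 10 at t = 5, so at least 9 crossings are needed.
The safety rule pushes this higher. Following every safe sequence of crossings, the most of the 10 that can be at the upper station as the cable car arrives there on crossing 9 is 9 — never all 10.
So no plan with fewer than 11 crossings exists, and this one achieves 11:
1. animal East and handler East cross → the upper station.
2. handler East crosses ← the lower station.
3. animal Mid, animal North, and animal West cross → the upper station.
4. animal East crosses ← the lower station.
5. handler Mid, handler North, and handler West cross → the upper station.
6. animal North and handler North cross ← the lower station.
7. handler East, handler North, and handler South cross → the upper station.
8. animal Mid crosses ← the lower station.
9. animal East and animal North cross → the upper station.
10. animal East crosses ← the lower station.
11. animal East, animal Mid, and animal South cross → the upper station.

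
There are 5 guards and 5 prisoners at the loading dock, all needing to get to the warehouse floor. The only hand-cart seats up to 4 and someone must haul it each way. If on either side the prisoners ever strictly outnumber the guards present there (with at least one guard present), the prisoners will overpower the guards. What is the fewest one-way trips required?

Counting alone: each trip to the warehouse floor takes at most 4 across and each return brings at least 1 back, so after t trips out (and t−1 returns) at most 4t − (t−1) of the 10 are across; that first reaches 10 at t = 3, so at least 5 crossings are needed.
The safety rule pushes this higher. Following every safe sequence of crossings, the most of the 10 that can be at the warehouse floor as the hand-cart arrives there on crossing 5 is 9 — never all 10.
So no plan with fewer than 7 crossings exists, and this one achieves 7:
1. 2 prisoners → the warehouse floor.  (the loading dock: 5G 3P; the warehouse floor: 0G 2P)
2. 1 prisoner ← the loading dock.  (the loading dock: 5G 4P; the warehouse floor: 0G 1P)
3. 4 prisoners → the warehouse floor.  (the loading dock: 5G 0P; the warehouse floor: 0G 5P)
4. 1 prisoner ← the loading dock.  (the loading dock: 5G 1P; the warehouse floor: 0G 4P)
5. 4 guards → the warehouse floor.  (the loading dock: 1G 1P; the warehouse floor: 4G 4P)
6. 1 guard and 1 prisoner ← the loading dock.  (the loading dock: 2G 2P; the warehouse floor: 3G 3P)
7. 2 guards and 2 prisoners → the warehouse floor.  (the loading dock: 0G 0P; the warehouse floor: 5G 5P)

7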